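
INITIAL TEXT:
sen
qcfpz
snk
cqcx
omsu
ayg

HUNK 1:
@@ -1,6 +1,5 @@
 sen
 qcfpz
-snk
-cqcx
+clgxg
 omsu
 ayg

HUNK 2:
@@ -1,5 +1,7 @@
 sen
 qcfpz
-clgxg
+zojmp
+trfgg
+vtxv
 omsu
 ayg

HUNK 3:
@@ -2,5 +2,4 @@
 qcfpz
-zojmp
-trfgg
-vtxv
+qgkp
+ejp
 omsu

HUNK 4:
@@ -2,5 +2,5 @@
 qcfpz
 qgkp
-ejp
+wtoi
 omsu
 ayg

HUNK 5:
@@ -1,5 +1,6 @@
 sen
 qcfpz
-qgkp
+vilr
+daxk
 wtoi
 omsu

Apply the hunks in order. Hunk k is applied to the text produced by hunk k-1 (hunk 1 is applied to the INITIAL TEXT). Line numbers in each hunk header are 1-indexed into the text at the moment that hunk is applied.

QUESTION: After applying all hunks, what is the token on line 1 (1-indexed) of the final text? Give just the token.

Answer: sen

Derivation:
Hunk 1: at line 1 remove [snk,cqcx] add [clgxg] -> 5 lines: sen qcfpz clgxg omsu ayg
Hunk 2: at line 1 remove [clgxg] add [zojmp,trfgg,vtxv] -> 7 lines: sen qcfpz zojmp trfgg vtxv omsu ayg
Hunk 3: at line 2 remove [zojmp,trfgg,vtxv] add [qgkp,ejp] -> 6 lines: sen qcfpz qgkp ejp omsu ayg
Hunk 4: at line 2 remove [ejp] add [wtoi] -> 6 lines: sen qcfpz qgkp wtoi omsu ayg
Hunk 5: at line 1 remove [qgkp] add [vilr,daxk] -> 7 lines: sen qcfpz vilr daxk wtoi omsu ayg
Final line 1: sen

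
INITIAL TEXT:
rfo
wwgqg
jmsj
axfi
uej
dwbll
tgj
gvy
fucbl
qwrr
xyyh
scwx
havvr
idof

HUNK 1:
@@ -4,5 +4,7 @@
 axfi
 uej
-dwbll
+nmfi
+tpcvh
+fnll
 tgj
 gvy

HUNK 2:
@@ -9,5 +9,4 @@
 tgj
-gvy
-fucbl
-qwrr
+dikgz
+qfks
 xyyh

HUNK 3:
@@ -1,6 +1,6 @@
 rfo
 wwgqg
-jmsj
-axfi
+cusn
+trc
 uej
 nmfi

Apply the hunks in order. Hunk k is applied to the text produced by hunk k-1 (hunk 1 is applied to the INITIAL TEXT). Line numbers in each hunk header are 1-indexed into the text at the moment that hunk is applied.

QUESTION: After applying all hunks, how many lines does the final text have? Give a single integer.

Hunk 1: at line 4 remove [dwbll] add [nmfi,tpcvh,fnll] -> 16 lines: rfo wwgqg jmsj axfi uej nmfi tpcvh fnll tgj gvy fucbl qwrr xyyh scwx havvr idof
Hunk 2: at line 9 remove [gvy,fucbl,qwrr] add [dikgz,qfks] -> 15 lines: rfo wwgqg jmsj axfi uej nmfi tpcvh fnll tgj dikgz qfks xyyh scwx havvr idof
Hunk 3: at line 1 remove [jmsj,axfi] add [cusn,trc] -> 15 lines: rfo wwgqg cusn trc uej nmfi tpcvh fnll tgj dikgz qfks xyyh scwx havvr idof
Final line count: 15

Answer: 15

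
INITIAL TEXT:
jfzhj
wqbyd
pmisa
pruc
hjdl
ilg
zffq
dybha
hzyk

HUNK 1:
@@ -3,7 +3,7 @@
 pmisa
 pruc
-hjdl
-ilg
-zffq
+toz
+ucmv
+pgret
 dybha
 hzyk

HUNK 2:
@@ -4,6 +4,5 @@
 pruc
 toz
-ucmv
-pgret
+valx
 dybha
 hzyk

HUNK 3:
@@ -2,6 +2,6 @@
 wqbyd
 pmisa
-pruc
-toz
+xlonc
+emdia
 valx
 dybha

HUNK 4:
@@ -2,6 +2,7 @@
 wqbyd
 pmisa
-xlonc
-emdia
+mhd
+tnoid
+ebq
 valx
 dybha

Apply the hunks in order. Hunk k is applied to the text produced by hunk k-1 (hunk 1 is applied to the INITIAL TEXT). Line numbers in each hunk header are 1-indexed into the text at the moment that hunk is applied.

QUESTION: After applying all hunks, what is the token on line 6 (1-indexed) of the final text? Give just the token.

Answer: ebq

Derivation:
Hunk 1: at line 3 remove [hjdl,ilg,zffq] add [toz,ucmv,pgret] -> 9 lines: jfzhj wqbyd pmisa pruc toz ucmv pgret dybha hzyk
Hunk 2: at line 4 remove [ucmv,pgret] add [valx] -> 8 lines: jfzhj wqbyd pmisa pruc toz valx dybha hzyk
Hunk 3: at line 2 remove [pruc,toz] add [xlonc,emdia] -> 8 lines: jfzhj wqbyd pmisa xlonc emdia valx dybha hzyk
Hunk 4: at line 2 remove [xlonc,emdia] add [mhd,tnoid,ebq] -> 9 lines: jfzhj wqbyd pmisa mhd tnoid ebq valx dybha hzyk
Final line 6: ebq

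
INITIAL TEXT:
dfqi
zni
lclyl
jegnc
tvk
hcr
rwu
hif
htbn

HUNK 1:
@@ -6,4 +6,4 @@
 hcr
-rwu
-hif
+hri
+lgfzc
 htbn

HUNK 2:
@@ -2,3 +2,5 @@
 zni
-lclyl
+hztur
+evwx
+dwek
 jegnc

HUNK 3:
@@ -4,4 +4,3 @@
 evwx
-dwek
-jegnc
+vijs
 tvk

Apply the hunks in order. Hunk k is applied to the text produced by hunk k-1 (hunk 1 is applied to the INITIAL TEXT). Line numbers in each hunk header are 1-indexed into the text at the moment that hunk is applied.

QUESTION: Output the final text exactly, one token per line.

Answer: dfqi
zni
hztur
evwx
vijs
tvk
hcr
hri
lgfzc
htbn

Derivation:
Hunk 1: at line 6 remove [rwu,hif] add [hri,lgfzc] -> 9 lines: dfqi zni lclyl jegnc tvk hcr hri lgfzc htbn
Hunk 2: at line 2 remove [lclyl] add [hztur,evwx,dwek] -> 11 lines: dfqi zni hztur evwx dwek jegnc tvk hcr hri lgfzc htbn
Hunk 3: at line 4 remove [dwek,jegnc] add [vijs] -> 10 lines: dfqi zni hztur evwx vijs tvk hcr hri lgfzc htbn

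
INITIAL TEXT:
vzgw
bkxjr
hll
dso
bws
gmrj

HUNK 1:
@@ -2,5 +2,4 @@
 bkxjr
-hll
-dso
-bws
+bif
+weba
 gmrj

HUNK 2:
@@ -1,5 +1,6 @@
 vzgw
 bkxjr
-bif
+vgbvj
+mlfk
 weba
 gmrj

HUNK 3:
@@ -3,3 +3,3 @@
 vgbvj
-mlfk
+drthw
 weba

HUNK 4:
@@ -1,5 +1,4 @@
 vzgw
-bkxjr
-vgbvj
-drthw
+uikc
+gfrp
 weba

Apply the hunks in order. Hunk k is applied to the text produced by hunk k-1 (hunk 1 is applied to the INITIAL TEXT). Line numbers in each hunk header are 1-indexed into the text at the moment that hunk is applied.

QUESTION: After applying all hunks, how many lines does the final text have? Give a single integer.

Answer: 5

Derivation:
Hunk 1: at line 2 remove [hll,dso,bws] add [bif,weba] -> 5 lines: vzgw bkxjr bif weba gmrj
Hunk 2: at line 1 remove [bif] add [vgbvj,mlfk] -> 6 lines: vzgw bkxjr vgbvj mlfk weba gmrj
Hunk 3: at line 3 remove [mlfk] add [drthw] -> 6 lines: vzgw bkxjr vgbvj drthw weba gmrj
Hunk 4: at line 1 remove [bkxjr,vgbvj,drthw] add [uikc,gfrp] -> 5 lines: vzgw uikc gfrp weba gmrj
Final line count: 5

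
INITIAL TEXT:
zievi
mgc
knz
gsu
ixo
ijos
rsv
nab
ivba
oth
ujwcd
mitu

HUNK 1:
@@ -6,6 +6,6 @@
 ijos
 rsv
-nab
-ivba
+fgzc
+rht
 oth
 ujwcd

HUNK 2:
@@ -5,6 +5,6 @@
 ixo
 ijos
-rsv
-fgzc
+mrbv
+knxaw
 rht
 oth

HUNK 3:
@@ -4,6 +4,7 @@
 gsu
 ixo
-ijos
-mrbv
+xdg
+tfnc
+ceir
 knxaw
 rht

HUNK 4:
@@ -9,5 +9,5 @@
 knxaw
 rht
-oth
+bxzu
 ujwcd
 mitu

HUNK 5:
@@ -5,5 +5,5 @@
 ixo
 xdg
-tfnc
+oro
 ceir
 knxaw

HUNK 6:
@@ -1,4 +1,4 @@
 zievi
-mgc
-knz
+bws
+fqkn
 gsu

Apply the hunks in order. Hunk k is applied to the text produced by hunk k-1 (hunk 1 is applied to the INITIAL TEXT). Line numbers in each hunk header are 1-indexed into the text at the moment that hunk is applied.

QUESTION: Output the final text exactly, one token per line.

Hunk 1: at line 6 remove [nab,ivba] add [fgzc,rht] -> 12 lines: zievi mgc knz gsu ixo ijos rsv fgzc rht oth ujwcd mitu
Hunk 2: at line 5 remove [rsv,fgzc] add [mrbv,knxaw] -> 12 lines: zievi mgc knz gsu ixo ijos mrbv knxaw rht oth ujwcd mitu
Hunk 3: at line 4 remove [ijos,mrbv] add [xdg,tfnc,ceir] -> 13 lines: zievi mgc knz gsu ixo xdg tfnc ceir knxaw rht oth ujwcd mitu
Hunk 4: at line 9 remove [oth] add [bxzu] -> 13 lines: zievi mgc knz gsu ixo xdg tfnc ceir knxaw rht bxzu ujwcd mitu
Hunk 5: at line 5 remove [tfnc] add [oro] -> 13 lines: zievi mgc knz gsu ixo xdg oro ceir knxaw rht bxzu ujwcd mitu
Hunk 6: at line 1 remove [mgc,knz] add [bws,fqkn] -> 13 lines: zievi bws fqkn gsu ixo xdg oro ceir knxaw rht bxzu ujwcd mitu

Answer: zievi
bws
fqkn
gsu
ixo
xdg
oro
ceir
knxaw
rht
bxzu
ujwcd
mitu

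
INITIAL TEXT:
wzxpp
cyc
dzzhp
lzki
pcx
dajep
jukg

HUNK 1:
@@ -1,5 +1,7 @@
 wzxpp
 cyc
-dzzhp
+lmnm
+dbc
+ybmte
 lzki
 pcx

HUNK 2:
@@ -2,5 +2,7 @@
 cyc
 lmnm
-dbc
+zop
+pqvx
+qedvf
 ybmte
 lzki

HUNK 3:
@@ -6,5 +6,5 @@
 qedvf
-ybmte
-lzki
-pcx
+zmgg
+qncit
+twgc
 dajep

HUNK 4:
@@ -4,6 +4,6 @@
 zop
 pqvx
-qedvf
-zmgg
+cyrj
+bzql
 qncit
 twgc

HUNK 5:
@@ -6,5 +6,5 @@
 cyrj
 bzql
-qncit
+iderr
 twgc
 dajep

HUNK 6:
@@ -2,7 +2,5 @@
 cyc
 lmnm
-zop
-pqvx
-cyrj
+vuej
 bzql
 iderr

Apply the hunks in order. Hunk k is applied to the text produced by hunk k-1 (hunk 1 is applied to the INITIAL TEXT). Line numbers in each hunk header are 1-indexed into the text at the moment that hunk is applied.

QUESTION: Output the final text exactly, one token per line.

Hunk 1: at line 1 remove [dzzhp] add [lmnm,dbc,ybmte] -> 9 lines: wzxpp cyc lmnm dbc ybmte lzki pcx dajep jukg
Hunk 2: at line 2 remove [dbc] add [zop,pqvx,qedvf] -> 11 lines: wzxpp cyc lmnm zop pqvx qedvf ybmte lzki pcx dajep jukg
Hunk 3: at line 6 remove [ybmte,lzki,pcx] add [zmgg,qncit,twgc] -> 11 lines: wzxpp cyc lmnm zop pqvx qedvf zmgg qncit twgc dajep jukg
Hunk 4: at line 4 remove [qedvf,zmgg] add [cyrj,bzql] -> 11 lines: wzxpp cyc lmnm zop pqvx cyrj bzql qncit twgc dajep jukg
Hunk 5: at line 6 remove [qncit] add [iderr] -> 11 lines: wzxpp cyc lmnm zop pqvx cyrj bzql iderr twgc dajep jukg
Hunk 6: at line 2 remove [zop,pqvx,cyrj] add [vuej] -> 9 lines: wzxpp cyc lmnm vuej bzql iderr twgc dajep jukg

Answer: wzxpp
cyc
lmnm
vuej
bzql
iderr
twgc
dajep
jukg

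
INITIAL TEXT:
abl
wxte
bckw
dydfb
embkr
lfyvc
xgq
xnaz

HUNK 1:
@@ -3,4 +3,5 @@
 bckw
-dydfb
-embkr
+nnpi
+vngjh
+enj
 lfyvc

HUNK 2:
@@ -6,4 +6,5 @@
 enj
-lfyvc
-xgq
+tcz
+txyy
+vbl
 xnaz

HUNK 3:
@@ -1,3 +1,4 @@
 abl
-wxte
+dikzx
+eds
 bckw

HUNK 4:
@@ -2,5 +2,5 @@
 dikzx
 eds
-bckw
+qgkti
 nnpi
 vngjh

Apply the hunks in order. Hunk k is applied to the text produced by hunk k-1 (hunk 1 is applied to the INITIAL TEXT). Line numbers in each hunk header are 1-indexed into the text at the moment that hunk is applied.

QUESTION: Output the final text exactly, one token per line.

Hunk 1: at line 3 remove [dydfb,embkr] add [nnpi,vngjh,enj] -> 9 lines: abl wxte bckw nnpi vngjh enj lfyvc xgq xnaz
Hunk 2: at line 6 remove [lfyvc,xgq] add [tcz,txyy,vbl] -> 10 lines: abl wxte bckw nnpi vngjh enj tcz txyy vbl xnaz
Hunk 3: at line 1 remove [wxte] add [dikzx,eds] -> 11 lines: abl dikzx eds bckw nnpi vngjh enj tcz txyy vbl xnaz
Hunk 4: at line 2 remove [bckw] add [qgkti] -> 11 lines: abl dikzx eds qgkti nnpi vngjh enj tcz txyy vbl xnaz

Answer: abl
dikzx
eds
qgkti
nnpi
vngjh
enj
tcz
txyy
vbl
xnaz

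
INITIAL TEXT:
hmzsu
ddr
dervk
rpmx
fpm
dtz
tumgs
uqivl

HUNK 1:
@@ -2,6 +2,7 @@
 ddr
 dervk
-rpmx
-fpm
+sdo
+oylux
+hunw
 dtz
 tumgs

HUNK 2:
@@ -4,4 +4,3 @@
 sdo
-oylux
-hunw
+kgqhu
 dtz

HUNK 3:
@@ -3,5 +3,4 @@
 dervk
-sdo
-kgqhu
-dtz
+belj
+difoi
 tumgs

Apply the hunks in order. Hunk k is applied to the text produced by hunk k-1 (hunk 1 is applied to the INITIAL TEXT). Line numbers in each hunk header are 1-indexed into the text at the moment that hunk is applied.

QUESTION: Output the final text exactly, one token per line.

Answer: hmzsu
ddr
dervk
belj
difoi
tumgs
uqivl

Derivation:
Hunk 1: at line 2 remove [rpmx,fpm] add [sdo,oylux,hunw] -> 9 lines: hmzsu ddr dervk sdo oylux hunw dtz tumgs uqivl
Hunk 2: at line 4 remove [oylux,hunw] add [kgqhu] -> 8 lines: hmzsu ddr dervk sdo kgqhu dtz tumgs uqivl
Hunk 3: at line 3 remove [sdo,kgqhu,dtz] add [belj,difoi] -> 7 lines: hmzsu ddr dervk belj difoi tumgs uqivl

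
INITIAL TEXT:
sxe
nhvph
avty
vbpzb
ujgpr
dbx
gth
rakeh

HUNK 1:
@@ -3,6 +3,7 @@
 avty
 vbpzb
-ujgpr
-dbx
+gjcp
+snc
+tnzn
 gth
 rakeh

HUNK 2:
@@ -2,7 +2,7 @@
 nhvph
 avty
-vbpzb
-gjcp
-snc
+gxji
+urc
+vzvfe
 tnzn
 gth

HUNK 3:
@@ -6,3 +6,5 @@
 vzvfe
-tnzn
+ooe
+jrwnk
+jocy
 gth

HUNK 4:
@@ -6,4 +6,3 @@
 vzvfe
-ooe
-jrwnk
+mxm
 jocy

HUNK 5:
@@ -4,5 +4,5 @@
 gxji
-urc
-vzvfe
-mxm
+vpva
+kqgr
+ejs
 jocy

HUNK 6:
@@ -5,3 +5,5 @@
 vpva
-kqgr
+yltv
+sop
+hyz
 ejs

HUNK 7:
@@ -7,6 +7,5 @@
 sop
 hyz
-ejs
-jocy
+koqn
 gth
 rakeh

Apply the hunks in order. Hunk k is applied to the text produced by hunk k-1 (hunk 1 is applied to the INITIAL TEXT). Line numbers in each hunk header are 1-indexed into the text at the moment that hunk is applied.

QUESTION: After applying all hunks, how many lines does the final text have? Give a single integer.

Hunk 1: at line 3 remove [ujgpr,dbx] add [gjcp,snc,tnzn] -> 9 lines: sxe nhvph avty vbpzb gjcp snc tnzn gth rakeh
Hunk 2: at line 2 remove [vbpzb,gjcp,snc] add [gxji,urc,vzvfe] -> 9 lines: sxe nhvph avty gxji urc vzvfe tnzn gth rakeh
Hunk 3: at line 6 remove [tnzn] add [ooe,jrwnk,jocy] -> 11 lines: sxe nhvph avty gxji urc vzvfe ooe jrwnk jocy gth rakeh
Hunk 4: at line 6 remove [ooe,jrwnk] add [mxm] -> 10 lines: sxe nhvph avty gxji urc vzvfe mxm jocy gth rakeh
Hunk 5: at line 4 remove [urc,vzvfe,mxm] add [vpva,kqgr,ejs] -> 10 lines: sxe nhvph avty gxji vpva kqgr ejs jocy gth rakeh
Hunk 6: at line 5 remove [kqgr] add [yltv,sop,hyz] -> 12 lines: sxe nhvph avty gxji vpva yltv sop hyz ejs jocy gth rakeh
Hunk 7: at line 7 remove [ejs,jocy] add [koqn] -> 11 lines: sxe nhvph avty gxji vpva yltv sop hyz koqn gth rakeh
Final line count: 11

Answer: 11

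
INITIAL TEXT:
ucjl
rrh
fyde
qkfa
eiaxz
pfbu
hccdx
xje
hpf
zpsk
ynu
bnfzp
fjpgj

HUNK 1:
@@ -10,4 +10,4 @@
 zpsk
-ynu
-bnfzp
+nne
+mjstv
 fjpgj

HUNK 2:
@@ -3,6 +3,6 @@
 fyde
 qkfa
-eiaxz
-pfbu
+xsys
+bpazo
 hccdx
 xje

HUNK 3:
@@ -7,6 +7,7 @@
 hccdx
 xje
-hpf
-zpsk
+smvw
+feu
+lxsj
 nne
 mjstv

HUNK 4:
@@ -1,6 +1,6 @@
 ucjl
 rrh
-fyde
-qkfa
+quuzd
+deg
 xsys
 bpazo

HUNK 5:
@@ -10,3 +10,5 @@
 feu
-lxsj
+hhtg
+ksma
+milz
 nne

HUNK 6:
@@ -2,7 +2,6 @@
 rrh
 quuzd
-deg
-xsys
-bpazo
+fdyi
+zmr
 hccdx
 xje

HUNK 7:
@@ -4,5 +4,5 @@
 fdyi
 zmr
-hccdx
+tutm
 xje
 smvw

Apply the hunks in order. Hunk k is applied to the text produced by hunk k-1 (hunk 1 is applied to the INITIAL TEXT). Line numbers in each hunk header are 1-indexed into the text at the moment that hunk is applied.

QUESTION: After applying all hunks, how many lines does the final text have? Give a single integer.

Answer: 15

Derivation:
Hunk 1: at line 10 remove [ynu,bnfzp] add [nne,mjstv] -> 13 lines: ucjl rrh fyde qkfa eiaxz pfbu hccdx xje hpf zpsk nne mjstv fjpgj
Hunk 2: at line 3 remove [eiaxz,pfbu] add [xsys,bpazo] -> 13 lines: ucjl rrh fyde qkfa xsys bpazo hccdx xje hpf zpsk nne mjstv fjpgj
Hunk 3: at line 7 remove [hpf,zpsk] add [smvw,feu,lxsj] -> 14 lines: ucjl rrh fyde qkfa xsys bpazo hccdx xje smvw feu lxsj nne mjstv fjpgj
Hunk 4: at line 1 remove [fyde,qkfa] add [quuzd,deg] -> 14 lines: ucjl rrh quuzd deg xsys bpazo hccdx xje smvw feu lxsj nne mjstv fjpgj
Hunk 5: at line 10 remove [lxsj] add [hhtg,ksma,milz] -> 16 lines: ucjl rrh quuzd deg xsys bpazo hccdx xje smvw feu hhtg ksma milz nne mjstv fjpgj
Hunk 6: at line 2 remove [deg,xsys,bpazo] add [fdyi,zmr] -> 15 lines: ucjl rrh quuzd fdyi zmr hccdx xje smvw feu hhtg ksma milz nne mjstv fjpgj
Hunk 7: at line 4 remove [hccdx] add [tutm] -> 15 lines: ucjl rrh quuzd fdyi zmr tutm xje smvw feu hhtg ksma milz nne mjstv fjpgj
Final line count: 15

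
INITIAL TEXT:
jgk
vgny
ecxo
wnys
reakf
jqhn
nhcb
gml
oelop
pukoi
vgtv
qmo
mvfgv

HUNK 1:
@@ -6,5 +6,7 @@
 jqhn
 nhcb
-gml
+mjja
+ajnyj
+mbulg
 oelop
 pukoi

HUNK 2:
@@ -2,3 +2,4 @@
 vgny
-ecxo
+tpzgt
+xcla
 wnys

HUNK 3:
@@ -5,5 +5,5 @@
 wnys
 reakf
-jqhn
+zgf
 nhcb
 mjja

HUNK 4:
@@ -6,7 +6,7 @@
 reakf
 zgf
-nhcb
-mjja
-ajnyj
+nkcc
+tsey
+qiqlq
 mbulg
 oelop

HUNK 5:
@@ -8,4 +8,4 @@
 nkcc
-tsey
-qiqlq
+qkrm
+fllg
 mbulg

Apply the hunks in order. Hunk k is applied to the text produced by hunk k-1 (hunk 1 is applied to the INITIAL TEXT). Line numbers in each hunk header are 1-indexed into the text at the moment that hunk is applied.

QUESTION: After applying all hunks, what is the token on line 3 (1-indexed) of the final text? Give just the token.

Hunk 1: at line 6 remove [gml] add [mjja,ajnyj,mbulg] -> 15 lines: jgk vgny ecxo wnys reakf jqhn nhcb mjja ajnyj mbulg oelop pukoi vgtv qmo mvfgv
Hunk 2: at line 2 remove [ecxo] add [tpzgt,xcla] -> 16 lines: jgk vgny tpzgt xcla wnys reakf jqhn nhcb mjja ajnyj mbulg oelop pukoi vgtv qmo mvfgv
Hunk 3: at line 5 remove [jqhn] add [zgf] -> 16 lines: jgk vgny tpzgt xcla wnys reakf zgf nhcb mjja ajnyj mbulg oelop pukoi vgtv qmo mvfgv
Hunk 4: at line 6 remove [nhcb,mjja,ajnyj] add [nkcc,tsey,qiqlq] -> 16 lines: jgk vgny tpzgt xcla wnys reakf zgf nkcc tsey qiqlq mbulg oelop pukoi vgtv qmo mvfgv
Hunk 5: at line 8 remove [tsey,qiqlq] add [qkrm,fllg] -> 16 lines: jgk vgny tpzgt xcla wnys reakf zgf nkcc qkrm fllg mbulg oelop pukoi vgtv qmo mvfgv
Final line 3: tpzgt

Answer: tpzgt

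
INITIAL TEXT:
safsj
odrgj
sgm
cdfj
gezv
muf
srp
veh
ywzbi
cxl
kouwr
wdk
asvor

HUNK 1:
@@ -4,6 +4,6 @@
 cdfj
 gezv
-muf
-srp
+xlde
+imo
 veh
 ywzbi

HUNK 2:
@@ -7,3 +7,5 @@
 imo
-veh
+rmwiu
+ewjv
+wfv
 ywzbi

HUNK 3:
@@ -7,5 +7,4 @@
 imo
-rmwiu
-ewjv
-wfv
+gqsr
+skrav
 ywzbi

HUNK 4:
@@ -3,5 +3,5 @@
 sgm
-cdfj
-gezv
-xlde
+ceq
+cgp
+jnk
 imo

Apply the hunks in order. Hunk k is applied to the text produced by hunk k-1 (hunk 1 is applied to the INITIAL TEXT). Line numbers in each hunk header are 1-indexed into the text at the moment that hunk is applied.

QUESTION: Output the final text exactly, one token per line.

Answer: safsj
odrgj
sgm
ceq
cgp
jnk
imo
gqsr
skrav
ywzbi
cxl
kouwr
wdk
asvor

Derivation:
Hunk 1: at line 4 remove [muf,srp] add [xlde,imo] -> 13 lines: safsj odrgj sgm cdfj gezv xlde imo veh ywzbi cxl kouwr wdk asvor
Hunk 2: at line 7 remove [veh] add [rmwiu,ewjv,wfv] -> 15 lines: safsj odrgj sgm cdfj gezv xlde imo rmwiu ewjv wfv ywzbi cxl kouwr wdk asvor
Hunk 3: at line 7 remove [rmwiu,ewjv,wfv] add [gqsr,skrav] -> 14 lines: safsj odrgj sgm cdfj gezv xlde imo gqsr skrav ywzbi cxl kouwr wdk asvor
Hunk 4: at line 3 remove [cdfj,gezv,xlde] add [ceq,cgp,jnk] -> 14 lines: safsj odrgj sgm ceq cgp jnk imo gqsr skrav ywzbi cxl kouwr wdk asvor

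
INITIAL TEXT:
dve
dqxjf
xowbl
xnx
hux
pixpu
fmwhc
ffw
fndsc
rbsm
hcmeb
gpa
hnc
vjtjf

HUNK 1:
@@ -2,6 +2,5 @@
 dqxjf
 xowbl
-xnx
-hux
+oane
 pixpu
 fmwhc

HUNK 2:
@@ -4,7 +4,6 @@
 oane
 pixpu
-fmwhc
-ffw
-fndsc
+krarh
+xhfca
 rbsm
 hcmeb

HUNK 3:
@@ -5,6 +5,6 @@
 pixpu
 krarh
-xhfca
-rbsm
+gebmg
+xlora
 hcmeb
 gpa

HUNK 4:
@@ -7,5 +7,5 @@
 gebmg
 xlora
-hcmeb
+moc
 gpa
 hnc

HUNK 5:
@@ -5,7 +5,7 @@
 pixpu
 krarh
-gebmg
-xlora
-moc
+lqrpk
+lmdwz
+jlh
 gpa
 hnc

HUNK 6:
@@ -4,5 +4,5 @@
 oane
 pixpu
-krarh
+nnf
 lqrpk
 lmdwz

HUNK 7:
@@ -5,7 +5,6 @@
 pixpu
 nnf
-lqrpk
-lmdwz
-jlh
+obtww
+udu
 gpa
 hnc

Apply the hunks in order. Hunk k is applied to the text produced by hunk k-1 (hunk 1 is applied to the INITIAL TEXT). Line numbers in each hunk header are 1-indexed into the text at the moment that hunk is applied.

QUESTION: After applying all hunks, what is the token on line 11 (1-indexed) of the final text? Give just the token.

Answer: vjtjf

Derivation:
Hunk 1: at line 2 remove [xnx,hux] add [oane] -> 13 lines: dve dqxjf xowbl oane pixpu fmwhc ffw fndsc rbsm hcmeb gpa hnc vjtjf
Hunk 2: at line 4 remove [fmwhc,ffw,fndsc] add [krarh,xhfca] -> 12 lines: dve dqxjf xowbl oane pixpu krarh xhfca rbsm hcmeb gpa hnc vjtjf
Hunk 3: at line 5 remove [xhfca,rbsm] add [gebmg,xlora] -> 12 lines: dve dqxjf xowbl oane pixpu krarh gebmg xlora hcmeb gpa hnc vjtjf
Hunk 4: at line 7 remove [hcmeb] add [moc] -> 12 lines: dve dqxjf xowbl oane pixpu krarh gebmg xlora moc gpa hnc vjtjf
Hunk 5: at line 5 remove [gebmg,xlora,moc] add [lqrpk,lmdwz,jlh] -> 12 lines: dve dqxjf xowbl oane pixpu krarh lqrpk lmdwz jlh gpa hnc vjtjf
Hunk 6: at line 4 remove [krarh] add [nnf] -> 12 lines: dve dqxjf xowbl oane pixpu nnf lqrpk lmdwz jlh gpa hnc vjtjf
Hunk 7: at line 5 remove [lqrpk,lmdwz,jlh] add [obtww,udu] -> 11 lines: dve dqxjf xowbl oane pixpu nnf obtww udu gpa hnc vjtjf
Final line 11: vjtjf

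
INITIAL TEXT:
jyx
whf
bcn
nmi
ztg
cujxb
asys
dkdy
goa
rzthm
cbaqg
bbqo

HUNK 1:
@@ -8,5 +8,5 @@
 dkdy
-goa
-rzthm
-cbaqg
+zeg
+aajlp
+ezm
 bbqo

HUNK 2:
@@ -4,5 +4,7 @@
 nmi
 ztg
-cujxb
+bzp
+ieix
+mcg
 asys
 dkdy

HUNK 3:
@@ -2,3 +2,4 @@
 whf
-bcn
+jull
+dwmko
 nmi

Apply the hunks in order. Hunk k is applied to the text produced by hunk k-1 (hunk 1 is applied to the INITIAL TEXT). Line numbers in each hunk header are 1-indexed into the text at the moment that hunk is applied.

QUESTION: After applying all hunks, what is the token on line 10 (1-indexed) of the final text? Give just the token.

Answer: asys

Derivation:
Hunk 1: at line 8 remove [goa,rzthm,cbaqg] add [zeg,aajlp,ezm] -> 12 lines: jyx whf bcn nmi ztg cujxb asys dkdy zeg aajlp ezm bbqo
Hunk 2: at line 4 remove [cujxb] add [bzp,ieix,mcg] -> 14 lines: jyx whf bcn nmi ztg bzp ieix mcg asys dkdy zeg aajlp ezm bbqo
Hunk 3: at line 2 remove [bcn] add [jull,dwmko] -> 15 lines: jyx whf jull dwmko nmi ztg bzp ieix mcg asys dkdy zeg aajlp ezm bbqo
Final line 10: asys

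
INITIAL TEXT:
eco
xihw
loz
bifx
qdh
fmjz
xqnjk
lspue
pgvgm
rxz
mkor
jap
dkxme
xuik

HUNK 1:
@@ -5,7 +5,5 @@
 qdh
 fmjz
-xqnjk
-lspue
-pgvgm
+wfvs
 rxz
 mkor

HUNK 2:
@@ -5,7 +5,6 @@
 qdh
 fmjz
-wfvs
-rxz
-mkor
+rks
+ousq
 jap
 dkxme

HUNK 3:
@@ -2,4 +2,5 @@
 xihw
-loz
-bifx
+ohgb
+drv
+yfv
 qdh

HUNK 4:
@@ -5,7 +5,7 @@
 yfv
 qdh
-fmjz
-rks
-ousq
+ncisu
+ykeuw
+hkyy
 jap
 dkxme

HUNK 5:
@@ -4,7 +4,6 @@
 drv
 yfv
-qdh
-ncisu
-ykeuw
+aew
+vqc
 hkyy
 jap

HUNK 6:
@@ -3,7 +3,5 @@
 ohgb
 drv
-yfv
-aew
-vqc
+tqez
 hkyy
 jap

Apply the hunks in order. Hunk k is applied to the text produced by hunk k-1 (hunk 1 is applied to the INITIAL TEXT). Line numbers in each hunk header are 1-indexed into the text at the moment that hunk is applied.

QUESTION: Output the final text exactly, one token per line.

Hunk 1: at line 5 remove [xqnjk,lspue,pgvgm] add [wfvs] -> 12 lines: eco xihw loz bifx qdh fmjz wfvs rxz mkor jap dkxme xuik
Hunk 2: at line 5 remove [wfvs,rxz,mkor] add [rks,ousq] -> 11 lines: eco xihw loz bifx qdh fmjz rks ousq jap dkxme xuik
Hunk 3: at line 2 remove [loz,bifx] add [ohgb,drv,yfv] -> 12 lines: eco xihw ohgb drv yfv qdh fmjz rks ousq jap dkxme xuik
Hunk 4: at line 5 remove [fmjz,rks,ousq] add [ncisu,ykeuw,hkyy] -> 12 lines: eco xihw ohgb drv yfv qdh ncisu ykeuw hkyy jap dkxme xuik
Hunk 5: at line 4 remove [qdh,ncisu,ykeuw] add [aew,vqc] -> 11 lines: eco xihw ohgb drv yfv aew vqc hkyy jap dkxme xuik
Hunk 6: at line 3 remove [yfv,aew,vqc] add [tqez] -> 9 lines: eco xihw ohgb drv tqez hkyy jap dkxme xuik

Answer: eco
xihw
ohgb
drv
tqez
hkyy
jap
dkxme
xuik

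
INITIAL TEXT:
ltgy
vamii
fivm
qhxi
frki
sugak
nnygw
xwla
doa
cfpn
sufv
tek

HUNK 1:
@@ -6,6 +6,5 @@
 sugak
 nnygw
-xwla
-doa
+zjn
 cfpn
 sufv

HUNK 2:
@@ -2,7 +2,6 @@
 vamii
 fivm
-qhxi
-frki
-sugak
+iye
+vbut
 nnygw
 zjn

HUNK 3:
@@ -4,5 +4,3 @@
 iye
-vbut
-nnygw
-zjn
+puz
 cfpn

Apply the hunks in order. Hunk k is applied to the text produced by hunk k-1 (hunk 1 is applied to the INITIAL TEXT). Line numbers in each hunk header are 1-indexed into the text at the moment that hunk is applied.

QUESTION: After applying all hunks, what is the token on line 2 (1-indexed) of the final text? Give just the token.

Hunk 1: at line 6 remove [xwla,doa] add [zjn] -> 11 lines: ltgy vamii fivm qhxi frki sugak nnygw zjn cfpn sufv tek
Hunk 2: at line 2 remove [qhxi,frki,sugak] add [iye,vbut] -> 10 lines: ltgy vamii fivm iye vbut nnygw zjn cfpn sufv tek
Hunk 3: at line 4 remove [vbut,nnygw,zjn] add [puz] -> 8 lines: ltgy vamii fivm iye puz cfpn sufv tek
Final line 2: vamii

Answer: vamii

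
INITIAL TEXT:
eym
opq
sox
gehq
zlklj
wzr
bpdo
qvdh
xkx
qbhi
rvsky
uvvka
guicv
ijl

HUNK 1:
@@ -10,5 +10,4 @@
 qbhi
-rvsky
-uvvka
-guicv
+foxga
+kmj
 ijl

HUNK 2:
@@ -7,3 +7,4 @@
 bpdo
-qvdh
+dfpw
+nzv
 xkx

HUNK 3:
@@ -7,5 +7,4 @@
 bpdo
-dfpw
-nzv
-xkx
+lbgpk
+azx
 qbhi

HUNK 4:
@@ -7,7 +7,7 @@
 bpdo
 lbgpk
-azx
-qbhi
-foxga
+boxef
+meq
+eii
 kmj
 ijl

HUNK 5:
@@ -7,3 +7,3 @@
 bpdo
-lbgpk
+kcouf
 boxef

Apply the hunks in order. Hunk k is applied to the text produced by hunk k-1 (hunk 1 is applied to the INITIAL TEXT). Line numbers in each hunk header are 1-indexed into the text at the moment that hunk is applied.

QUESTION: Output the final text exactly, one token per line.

Answer: eym
opq
sox
gehq
zlklj
wzr
bpdo
kcouf
boxef
meq
eii
kmj
ijl

Derivation:
Hunk 1: at line 10 remove [rvsky,uvvka,guicv] add [foxga,kmj] -> 13 lines: eym opq sox gehq zlklj wzr bpdo qvdh xkx qbhi foxga kmj ijl
Hunk 2: at line 7 remove [qvdh] add [dfpw,nzv] -> 14 lines: eym opq sox gehq zlklj wzr bpdo dfpw nzv xkx qbhi foxga kmj ijl
Hunk 3: at line 7 remove [dfpw,nzv,xkx] add [lbgpk,azx] -> 13 lines: eym opq sox gehq zlklj wzr bpdo lbgpk azx qbhi foxga kmj ijl
Hunk 4: at line 7 remove [azx,qbhi,foxga] add [boxef,meq,eii] -> 13 lines: eym opq sox gehq zlklj wzr bpdo lbgpk boxef meq eii kmj ijl
Hunk 5: at line 7 remove [lbgpk] add [kcouf] -> 13 lines: eym opq sox gehq zlklj wzr bpdo kcouf boxef meq eii kmj ijl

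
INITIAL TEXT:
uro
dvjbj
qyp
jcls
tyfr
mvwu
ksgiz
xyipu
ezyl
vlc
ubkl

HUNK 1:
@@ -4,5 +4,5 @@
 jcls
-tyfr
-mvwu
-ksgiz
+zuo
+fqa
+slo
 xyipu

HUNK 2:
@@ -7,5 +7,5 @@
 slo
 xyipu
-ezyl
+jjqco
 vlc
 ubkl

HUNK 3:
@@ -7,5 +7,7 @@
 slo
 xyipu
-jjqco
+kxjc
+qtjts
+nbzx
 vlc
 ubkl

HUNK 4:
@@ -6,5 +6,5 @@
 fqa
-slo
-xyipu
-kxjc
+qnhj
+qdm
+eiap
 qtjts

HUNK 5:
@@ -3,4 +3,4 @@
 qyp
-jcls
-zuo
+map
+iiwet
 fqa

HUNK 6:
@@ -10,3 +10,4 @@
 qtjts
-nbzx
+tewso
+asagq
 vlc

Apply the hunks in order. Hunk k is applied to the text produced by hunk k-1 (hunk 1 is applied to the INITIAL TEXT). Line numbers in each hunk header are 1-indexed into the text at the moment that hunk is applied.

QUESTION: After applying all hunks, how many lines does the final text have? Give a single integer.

Answer: 14

Derivation:
Hunk 1: at line 4 remove [tyfr,mvwu,ksgiz] add [zuo,fqa,slo] -> 11 lines: uro dvjbj qyp jcls zuo fqa slo xyipu ezyl vlc ubkl
Hunk 2: at line 7 remove [ezyl] add [jjqco] -> 11 lines: uro dvjbj qyp jcls zuo fqa slo xyipu jjqco vlc ubkl
Hunk 3: at line 7 remove [jjqco] add [kxjc,qtjts,nbzx] -> 13 lines: uro dvjbj qyp jcls zuo fqa slo xyipu kxjc qtjts nbzx vlc ubkl
Hunk 4: at line 6 remove [slo,xyipu,kxjc] add [qnhj,qdm,eiap] -> 13 lines: uro dvjbj qyp jcls zuo fqa qnhj qdm eiap qtjts nbzx vlc ubkl
Hunk 5: at line 3 remove [jcls,zuo] add [map,iiwet] -> 13 lines: uro dvjbj qyp map iiwet fqa qnhj qdm eiap qtjts nbzx vlc ubkl
Hunk 6: at line 10 remove [nbzx] add [tewso,asagq] -> 14 lines: uro dvjbj qyp map iiwet fqa qnhj qdm eiap qtjts tewso asagq vlc ubkl
Final line count: 14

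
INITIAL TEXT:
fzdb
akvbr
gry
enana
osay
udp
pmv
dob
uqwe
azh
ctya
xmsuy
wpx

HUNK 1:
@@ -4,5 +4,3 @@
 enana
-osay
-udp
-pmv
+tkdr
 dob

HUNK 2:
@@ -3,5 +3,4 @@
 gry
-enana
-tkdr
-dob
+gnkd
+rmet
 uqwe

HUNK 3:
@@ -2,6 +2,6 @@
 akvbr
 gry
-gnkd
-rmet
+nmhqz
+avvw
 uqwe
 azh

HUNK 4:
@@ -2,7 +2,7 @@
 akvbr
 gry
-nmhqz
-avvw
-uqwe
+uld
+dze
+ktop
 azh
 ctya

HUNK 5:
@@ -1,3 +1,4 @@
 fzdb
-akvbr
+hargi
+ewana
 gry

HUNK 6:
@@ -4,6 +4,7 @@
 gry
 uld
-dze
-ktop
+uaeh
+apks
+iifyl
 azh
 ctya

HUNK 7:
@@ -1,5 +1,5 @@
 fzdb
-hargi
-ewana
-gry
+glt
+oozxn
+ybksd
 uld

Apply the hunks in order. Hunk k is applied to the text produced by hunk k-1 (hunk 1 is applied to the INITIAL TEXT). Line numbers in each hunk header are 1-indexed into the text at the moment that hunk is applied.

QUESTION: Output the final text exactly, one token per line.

Hunk 1: at line 4 remove [osay,udp,pmv] add [tkdr] -> 11 lines: fzdb akvbr gry enana tkdr dob uqwe azh ctya xmsuy wpx
Hunk 2: at line 3 remove [enana,tkdr,dob] add [gnkd,rmet] -> 10 lines: fzdb akvbr gry gnkd rmet uqwe azh ctya xmsuy wpx
Hunk 3: at line 2 remove [gnkd,rmet] add [nmhqz,avvw] -> 10 lines: fzdb akvbr gry nmhqz avvw uqwe azh ctya xmsuy wpx
Hunk 4: at line 2 remove [nmhqz,avvw,uqwe] add [uld,dze,ktop] -> 10 lines: fzdb akvbr gry uld dze ktop azh ctya xmsuy wpx
Hunk 5: at line 1 remove [akvbr] add [hargi,ewana] -> 11 lines: fzdb hargi ewana gry uld dze ktop azh ctya xmsuy wpx
Hunk 6: at line 4 remove [dze,ktop] add [uaeh,apks,iifyl] -> 12 lines: fzdb hargi ewana gry uld uaeh apks iifyl azh ctya xmsuy wpx
Hunk 7: at line 1 remove [hargi,ewana,gry] add [glt,oozxn,ybksd] -> 12 lines: fzdb glt oozxn ybksd uld uaeh apks iifyl azh ctya xmsuy wpx

Answer: fzdb
glt
oozxn
ybksd
uld
uaeh
apks
iifyl
azh
ctya
xmsuy
wpx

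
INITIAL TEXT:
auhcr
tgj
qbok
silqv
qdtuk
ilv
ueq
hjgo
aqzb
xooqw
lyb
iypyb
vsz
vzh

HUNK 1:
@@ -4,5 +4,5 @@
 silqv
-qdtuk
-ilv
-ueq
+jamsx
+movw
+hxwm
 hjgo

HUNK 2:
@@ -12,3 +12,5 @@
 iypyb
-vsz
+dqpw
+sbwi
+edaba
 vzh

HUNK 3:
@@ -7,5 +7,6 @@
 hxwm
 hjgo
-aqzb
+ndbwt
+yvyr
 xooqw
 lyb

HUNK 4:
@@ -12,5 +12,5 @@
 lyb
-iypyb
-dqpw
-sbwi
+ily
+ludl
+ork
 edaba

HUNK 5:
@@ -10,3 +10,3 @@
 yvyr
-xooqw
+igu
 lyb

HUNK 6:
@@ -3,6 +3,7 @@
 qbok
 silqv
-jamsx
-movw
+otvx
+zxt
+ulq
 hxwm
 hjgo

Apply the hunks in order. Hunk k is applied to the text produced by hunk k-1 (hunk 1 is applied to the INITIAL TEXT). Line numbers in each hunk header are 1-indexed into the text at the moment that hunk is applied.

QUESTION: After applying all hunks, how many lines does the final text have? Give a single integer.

Answer: 18

Derivation:
Hunk 1: at line 4 remove [qdtuk,ilv,ueq] add [jamsx,movw,hxwm] -> 14 lines: auhcr tgj qbok silqv jamsx movw hxwm hjgo aqzb xooqw lyb iypyb vsz vzh
Hunk 2: at line 12 remove [vsz] add [dqpw,sbwi,edaba] -> 16 lines: auhcr tgj qbok silqv jamsx movw hxwm hjgo aqzb xooqw lyb iypyb dqpw sbwi edaba vzh
Hunk 3: at line 7 remove [aqzb] add [ndbwt,yvyr] -> 17 lines: auhcr tgj qbok silqv jamsx movw hxwm hjgo ndbwt yvyr xooqw lyb iypyb dqpw sbwi edaba vzh
Hunk 4: at line 12 remove [iypyb,dqpw,sbwi] add [ily,ludl,ork] -> 17 lines: auhcr tgj qbok silqv jamsx movw hxwm hjgo ndbwt yvyr xooqw lyb ily ludl ork edaba vzh
Hunk 5: at line 10 remove [xooqw] add [igu] -> 17 lines: auhcr tgj qbok silqv jamsx movw hxwm hjgo ndbwt yvyr igu lyb ily ludl ork edaba vzh
Hunk 6: at line 3 remove [jamsx,movw] add [otvx,zxt,ulq] -> 18 lines: auhcr tgj qbok silqv otvx zxt ulq hxwm hjgo ndbwt yvyr igu lyb ily ludl ork edaba vzh
Final line count: 18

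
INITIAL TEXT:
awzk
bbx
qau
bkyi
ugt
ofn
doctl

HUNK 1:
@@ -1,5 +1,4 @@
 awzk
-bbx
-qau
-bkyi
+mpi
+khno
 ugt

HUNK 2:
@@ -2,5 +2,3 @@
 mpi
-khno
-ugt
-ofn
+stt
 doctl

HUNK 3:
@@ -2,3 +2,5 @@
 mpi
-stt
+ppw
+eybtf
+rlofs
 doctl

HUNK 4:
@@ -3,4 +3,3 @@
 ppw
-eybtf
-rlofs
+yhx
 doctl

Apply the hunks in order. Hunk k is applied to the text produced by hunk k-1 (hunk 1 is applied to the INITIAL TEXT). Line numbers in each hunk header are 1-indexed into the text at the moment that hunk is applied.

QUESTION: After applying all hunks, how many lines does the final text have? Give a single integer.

Answer: 5

Derivation:
Hunk 1: at line 1 remove [bbx,qau,bkyi] add [mpi,khno] -> 6 lines: awzk mpi khno ugt ofn doctl
Hunk 2: at line 2 remove [khno,ugt,ofn] add [stt] -> 4 lines: awzk mpi stt doctl
Hunk 3: at line 2 remove [stt] add [ppw,eybtf,rlofs] -> 6 lines: awzk mpi ppw eybtf rlofs doctl
Hunk 4: at line 3 remove [eybtf,rlofs] add [yhx] -> 5 lines: awzk mpi ppw yhx doctl
Final line count: 5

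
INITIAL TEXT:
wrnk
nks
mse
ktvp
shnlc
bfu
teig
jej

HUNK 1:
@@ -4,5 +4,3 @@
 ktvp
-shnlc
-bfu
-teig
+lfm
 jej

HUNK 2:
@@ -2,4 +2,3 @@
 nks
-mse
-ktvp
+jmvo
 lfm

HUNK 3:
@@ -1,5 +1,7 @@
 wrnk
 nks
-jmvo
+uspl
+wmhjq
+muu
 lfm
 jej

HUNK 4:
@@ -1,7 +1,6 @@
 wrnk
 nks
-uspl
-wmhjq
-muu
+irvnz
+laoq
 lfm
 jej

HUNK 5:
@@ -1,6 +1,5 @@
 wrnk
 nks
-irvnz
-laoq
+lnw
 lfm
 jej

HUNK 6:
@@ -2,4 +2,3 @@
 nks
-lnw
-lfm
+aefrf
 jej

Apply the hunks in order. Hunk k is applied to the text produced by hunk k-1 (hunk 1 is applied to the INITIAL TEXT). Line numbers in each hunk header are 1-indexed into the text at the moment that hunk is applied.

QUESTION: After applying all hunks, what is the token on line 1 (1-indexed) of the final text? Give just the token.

Hunk 1: at line 4 remove [shnlc,bfu,teig] add [lfm] -> 6 lines: wrnk nks mse ktvp lfm jej
Hunk 2: at line 2 remove [mse,ktvp] add [jmvo] -> 5 lines: wrnk nks jmvo lfm jej
Hunk 3: at line 1 remove [jmvo] add [uspl,wmhjq,muu] -> 7 lines: wrnk nks uspl wmhjq muu lfm jej
Hunk 4: at line 1 remove [uspl,wmhjq,muu] add [irvnz,laoq] -> 6 lines: wrnk nks irvnz laoq lfm jej
Hunk 5: at line 1 remove [irvnz,laoq] add [lnw] -> 5 lines: wrnk nks lnw lfm jej
Hunk 6: at line 2 remove [lnw,lfm] add [aefrf] -> 4 lines: wrnk nks aefrf jej
Final line 1: wrnk

Answer: wrnk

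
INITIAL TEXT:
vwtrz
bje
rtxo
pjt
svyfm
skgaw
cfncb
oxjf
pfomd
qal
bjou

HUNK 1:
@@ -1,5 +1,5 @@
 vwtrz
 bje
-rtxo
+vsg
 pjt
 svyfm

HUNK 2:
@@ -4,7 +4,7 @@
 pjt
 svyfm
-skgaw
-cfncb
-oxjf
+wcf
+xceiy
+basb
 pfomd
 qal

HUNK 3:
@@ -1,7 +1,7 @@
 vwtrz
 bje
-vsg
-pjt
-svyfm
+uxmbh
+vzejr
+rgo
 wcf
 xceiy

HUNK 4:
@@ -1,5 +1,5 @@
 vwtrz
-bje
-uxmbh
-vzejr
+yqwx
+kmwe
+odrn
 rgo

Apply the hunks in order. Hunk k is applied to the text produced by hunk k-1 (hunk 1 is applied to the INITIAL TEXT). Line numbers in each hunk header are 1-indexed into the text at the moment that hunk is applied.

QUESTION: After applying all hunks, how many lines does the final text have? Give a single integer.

Hunk 1: at line 1 remove [rtxo] add [vsg] -> 11 lines: vwtrz bje vsg pjt svyfm skgaw cfncb oxjf pfomd qal bjou
Hunk 2: at line 4 remove [skgaw,cfncb,oxjf] add [wcf,xceiy,basb] -> 11 lines: vwtrz bje vsg pjt svyfm wcf xceiy basb pfomd qal bjou
Hunk 3: at line 1 remove [vsg,pjt,svyfm] add [uxmbh,vzejr,rgo] -> 11 lines: vwtrz bje uxmbh vzejr rgo wcf xceiy basb pfomd qal bjou
Hunk 4: at line 1 remove [bje,uxmbh,vzejr] add [yqwx,kmwe,odrn] -> 11 lines: vwtrz yqwx kmwe odrn rgo wcf xceiy basb pfomd qal bjou
Final line count: 11

Answer: 11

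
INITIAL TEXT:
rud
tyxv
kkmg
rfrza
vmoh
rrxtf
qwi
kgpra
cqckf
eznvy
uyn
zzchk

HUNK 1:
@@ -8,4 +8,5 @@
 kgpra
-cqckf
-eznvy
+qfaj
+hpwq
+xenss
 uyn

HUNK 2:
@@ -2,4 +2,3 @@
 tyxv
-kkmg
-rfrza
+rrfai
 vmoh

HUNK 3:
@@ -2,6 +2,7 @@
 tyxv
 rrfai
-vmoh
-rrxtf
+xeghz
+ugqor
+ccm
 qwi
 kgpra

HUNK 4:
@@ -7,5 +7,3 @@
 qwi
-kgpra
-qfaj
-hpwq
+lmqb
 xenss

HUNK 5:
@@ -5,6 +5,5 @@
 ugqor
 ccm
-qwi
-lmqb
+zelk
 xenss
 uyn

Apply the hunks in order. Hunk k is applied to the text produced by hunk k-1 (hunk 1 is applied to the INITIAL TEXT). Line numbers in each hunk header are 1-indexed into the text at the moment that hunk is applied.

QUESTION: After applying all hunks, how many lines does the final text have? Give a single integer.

Hunk 1: at line 8 remove [cqckf,eznvy] add [qfaj,hpwq,xenss] -> 13 lines: rud tyxv kkmg rfrza vmoh rrxtf qwi kgpra qfaj hpwq xenss uyn zzchk
Hunk 2: at line 2 remove [kkmg,rfrza] add [rrfai] -> 12 lines: rud tyxv rrfai vmoh rrxtf qwi kgpra qfaj hpwq xenss uyn zzchk
Hunk 3: at line 2 remove [vmoh,rrxtf] add [xeghz,ugqor,ccm] -> 13 lines: rud tyxv rrfai xeghz ugqor ccm qwi kgpra qfaj hpwq xenss uyn zzchk
Hunk 4: at line 7 remove [kgpra,qfaj,hpwq] add [lmqb] -> 11 lines: rud tyxv rrfai xeghz ugqor ccm qwi lmqb xenss uyn zzchk
Hunk 5: at line 5 remove [qwi,lmqb] add [zelk] -> 10 lines: rud tyxv rrfai xeghz ugqor ccm zelk xenss uyn zzchk
Final line count: 10

Answer: 10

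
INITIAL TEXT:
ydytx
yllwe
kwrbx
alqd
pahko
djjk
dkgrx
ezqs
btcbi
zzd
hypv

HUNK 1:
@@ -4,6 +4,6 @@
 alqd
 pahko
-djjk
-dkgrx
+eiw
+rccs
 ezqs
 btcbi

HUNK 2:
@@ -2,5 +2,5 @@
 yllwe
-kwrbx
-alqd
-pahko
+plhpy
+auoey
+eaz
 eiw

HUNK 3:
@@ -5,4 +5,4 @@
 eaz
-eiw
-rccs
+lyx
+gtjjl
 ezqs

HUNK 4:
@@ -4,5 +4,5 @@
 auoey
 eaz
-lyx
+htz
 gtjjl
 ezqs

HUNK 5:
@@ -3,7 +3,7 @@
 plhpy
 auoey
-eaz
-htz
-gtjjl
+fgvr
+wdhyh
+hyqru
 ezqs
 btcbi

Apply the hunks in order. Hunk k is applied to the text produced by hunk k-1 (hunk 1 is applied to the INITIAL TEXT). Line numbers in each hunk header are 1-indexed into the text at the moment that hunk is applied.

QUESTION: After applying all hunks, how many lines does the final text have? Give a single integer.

Answer: 11

Derivation:
Hunk 1: at line 4 remove [djjk,dkgrx] add [eiw,rccs] -> 11 lines: ydytx yllwe kwrbx alqd pahko eiw rccs ezqs btcbi zzd hypv
Hunk 2: at line 2 remove [kwrbx,alqd,pahko] add [plhpy,auoey,eaz] -> 11 lines: ydytx yllwe plhpy auoey eaz eiw rccs ezqs btcbi zzd hypv
Hunk 3: at line 5 remove [eiw,rccs] add [lyx,gtjjl] -> 11 lines: ydytx yllwe plhpy auoey eaz lyx gtjjl ezqs btcbi zzd hypv
Hunk 4: at line 4 remove [lyx] add [htz] -> 11 lines: ydytx yllwe plhpy auoey eaz htz gtjjl ezqs btcbi zzd hypv
Hunk 5: at line 3 remove [eaz,htz,gtjjl] add [fgvr,wdhyh,hyqru] -> 11 lines: ydytx yllwe plhpy auoey fgvr wdhyh hyqru ezqs btcbi zzd hypv
Final line count: 11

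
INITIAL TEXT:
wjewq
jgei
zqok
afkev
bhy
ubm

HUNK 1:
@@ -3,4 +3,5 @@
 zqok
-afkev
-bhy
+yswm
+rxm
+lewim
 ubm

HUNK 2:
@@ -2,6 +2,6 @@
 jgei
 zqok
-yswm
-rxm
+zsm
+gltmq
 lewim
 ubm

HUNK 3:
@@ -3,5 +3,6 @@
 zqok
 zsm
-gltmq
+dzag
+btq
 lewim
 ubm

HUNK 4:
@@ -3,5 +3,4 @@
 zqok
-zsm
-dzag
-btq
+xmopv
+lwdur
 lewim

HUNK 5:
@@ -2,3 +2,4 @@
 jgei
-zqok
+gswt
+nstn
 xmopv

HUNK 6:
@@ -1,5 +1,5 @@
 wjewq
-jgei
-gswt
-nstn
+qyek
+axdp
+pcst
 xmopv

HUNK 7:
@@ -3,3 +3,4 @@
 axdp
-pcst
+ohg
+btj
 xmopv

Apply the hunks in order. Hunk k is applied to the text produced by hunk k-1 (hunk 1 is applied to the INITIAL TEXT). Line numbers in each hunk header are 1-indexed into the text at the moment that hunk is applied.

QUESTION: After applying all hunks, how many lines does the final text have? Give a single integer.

Hunk 1: at line 3 remove [afkev,bhy] add [yswm,rxm,lewim] -> 7 lines: wjewq jgei zqok yswm rxm lewim ubm
Hunk 2: at line 2 remove [yswm,rxm] add [zsm,gltmq] -> 7 lines: wjewq jgei zqok zsm gltmq lewim ubm
Hunk 3: at line 3 remove [gltmq] add [dzag,btq] -> 8 lines: wjewq jgei zqok zsm dzag btq lewim ubm
Hunk 4: at line 3 remove [zsm,dzag,btq] add [xmopv,lwdur] -> 7 lines: wjewq jgei zqok xmopv lwdur lewim ubm
Hunk 5: at line 2 remove [zqok] add [gswt,nstn] -> 8 lines: wjewq jgei gswt nstn xmopv lwdur lewim ubm
Hunk 6: at line 1 remove [jgei,gswt,nstn] add [qyek,axdp,pcst] -> 8 lines: wjewq qyek axdp pcst xmopv lwdur lewim ubm
Hunk 7: at line 3 remove [pcst] add [ohg,btj] -> 9 lines: wjewq qyek axdp ohg btj xmopv lwdur lewim ubm
Final line count: 9

Answer: 9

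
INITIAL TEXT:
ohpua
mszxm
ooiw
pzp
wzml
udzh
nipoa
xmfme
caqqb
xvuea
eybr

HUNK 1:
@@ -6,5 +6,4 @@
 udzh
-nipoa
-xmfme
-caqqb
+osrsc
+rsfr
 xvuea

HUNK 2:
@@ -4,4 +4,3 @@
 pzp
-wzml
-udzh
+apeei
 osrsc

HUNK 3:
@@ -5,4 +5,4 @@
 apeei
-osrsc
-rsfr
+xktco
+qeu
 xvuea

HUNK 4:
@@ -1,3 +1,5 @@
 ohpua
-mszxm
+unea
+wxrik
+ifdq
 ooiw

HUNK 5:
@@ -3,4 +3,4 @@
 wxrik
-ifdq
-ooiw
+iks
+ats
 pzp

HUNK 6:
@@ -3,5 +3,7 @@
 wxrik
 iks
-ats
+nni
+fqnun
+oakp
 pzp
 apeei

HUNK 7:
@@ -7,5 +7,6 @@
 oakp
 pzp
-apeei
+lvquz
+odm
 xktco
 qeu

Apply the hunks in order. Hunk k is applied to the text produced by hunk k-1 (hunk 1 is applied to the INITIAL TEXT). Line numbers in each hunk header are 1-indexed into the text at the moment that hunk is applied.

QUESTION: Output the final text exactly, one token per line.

Hunk 1: at line 6 remove [nipoa,xmfme,caqqb] add [osrsc,rsfr] -> 10 lines: ohpua mszxm ooiw pzp wzml udzh osrsc rsfr xvuea eybr
Hunk 2: at line 4 remove [wzml,udzh] add [apeei] -> 9 lines: ohpua mszxm ooiw pzp apeei osrsc rsfr xvuea eybr
Hunk 3: at line 5 remove [osrsc,rsfr] add [xktco,qeu] -> 9 lines: ohpua mszxm ooiw pzp apeei xktco qeu xvuea eybr
Hunk 4: at line 1 remove [mszxm] add [unea,wxrik,ifdq] -> 11 lines: ohpua unea wxrik ifdq ooiw pzp apeei xktco qeu xvuea eybr
Hunk 5: at line 3 remove [ifdq,ooiw] add [iks,ats] -> 11 lines: ohpua unea wxrik iks ats pzp apeei xktco qeu xvuea eybr
Hunk 6: at line 3 remove [ats] add [nni,fqnun,oakp] -> 13 lines: ohpua unea wxrik iks nni fqnun oakp pzp apeei xktco qeu xvuea eybr
Hunk 7: at line 7 remove [apeei] add [lvquz,odm] -> 14 lines: ohpua unea wxrik iks nni fqnun oakp pzp lvquz odm xktco qeu xvuea eybr

Answer: ohpua
unea
wxrik
iks
nni
fqnun
oakp
pzp
lvquz
odm
xktco
qeu
xvuea
eybr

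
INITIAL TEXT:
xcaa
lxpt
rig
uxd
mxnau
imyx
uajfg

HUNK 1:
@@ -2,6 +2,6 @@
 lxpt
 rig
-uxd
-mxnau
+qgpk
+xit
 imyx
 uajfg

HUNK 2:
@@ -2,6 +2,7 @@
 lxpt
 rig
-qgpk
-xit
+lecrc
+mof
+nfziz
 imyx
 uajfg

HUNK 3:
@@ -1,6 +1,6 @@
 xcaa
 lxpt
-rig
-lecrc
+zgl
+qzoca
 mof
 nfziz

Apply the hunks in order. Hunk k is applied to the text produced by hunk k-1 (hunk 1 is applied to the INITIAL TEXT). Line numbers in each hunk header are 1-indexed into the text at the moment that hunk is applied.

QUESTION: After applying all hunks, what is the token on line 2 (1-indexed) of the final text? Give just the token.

Hunk 1: at line 2 remove [uxd,mxnau] add [qgpk,xit] -> 7 lines: xcaa lxpt rig qgpk xit imyx uajfg
Hunk 2: at line 2 remove [qgpk,xit] add [lecrc,mof,nfziz] -> 8 lines: xcaa lxpt rig lecrc mof nfziz imyx uajfg
Hunk 3: at line 1 remove [rig,lecrc] add [zgl,qzoca] -> 8 lines: xcaa lxpt zgl qzoca mof nfziz imyx uajfg
Final line 2: lxpt

Answer: lxpt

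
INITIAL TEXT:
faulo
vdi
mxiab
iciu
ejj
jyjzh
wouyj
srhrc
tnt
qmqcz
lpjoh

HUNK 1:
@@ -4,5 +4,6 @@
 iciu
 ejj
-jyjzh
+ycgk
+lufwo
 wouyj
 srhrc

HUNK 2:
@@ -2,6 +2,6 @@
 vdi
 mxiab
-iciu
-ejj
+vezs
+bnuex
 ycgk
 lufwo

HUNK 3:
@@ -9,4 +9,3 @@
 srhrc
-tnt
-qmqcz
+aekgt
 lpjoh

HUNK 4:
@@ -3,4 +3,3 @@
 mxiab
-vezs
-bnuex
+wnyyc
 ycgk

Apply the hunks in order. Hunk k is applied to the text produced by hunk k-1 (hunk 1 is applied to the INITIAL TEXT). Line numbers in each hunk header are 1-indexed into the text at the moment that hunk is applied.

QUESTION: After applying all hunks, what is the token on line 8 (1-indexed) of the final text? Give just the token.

Answer: srhrc

Derivation:
Hunk 1: at line 4 remove [jyjzh] add [ycgk,lufwo] -> 12 lines: faulo vdi mxiab iciu ejj ycgk lufwo wouyj srhrc tnt qmqcz lpjoh
Hunk 2: at line 2 remove [iciu,ejj] add [vezs,bnuex] -> 12 lines: faulo vdi mxiab vezs bnuex ycgk lufwo wouyj srhrc tnt qmqcz lpjoh
Hunk 3: at line 9 remove [tnt,qmqcz] add [aekgt] -> 11 lines: faulo vdi mxiab vezs bnuex ycgk lufwo wouyj srhrc aekgt lpjoh
Hunk 4: at line 3 remove [vezs,bnuex] add [wnyyc] -> 10 lines: faulo vdi mxiab wnyyc ycgk lufwo wouyj srhrc aekgt lpjoh
Final line 8: srhrc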